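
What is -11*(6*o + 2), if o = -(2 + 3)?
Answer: 308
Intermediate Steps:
o = -5 (o = -1*5 = -5)
-11*(6*o + 2) = -11*(6*(-5) + 2) = -11*(-30 + 2) = -11*(-28) = 308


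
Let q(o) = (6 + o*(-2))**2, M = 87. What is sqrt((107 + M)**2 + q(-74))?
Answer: 2*sqrt(15338) ≈ 247.69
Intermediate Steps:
q(o) = (6 - 2*o)**2
sqrt((107 + M)**2 + q(-74)) = sqrt((107 + 87)**2 + 4*(-3 - 74)**2) = sqrt(194**2 + 4*(-77)**2) = sqrt(37636 + 4*5929) = sqrt(37636 + 23716) = sqrt(61352) = 2*sqrt(15338)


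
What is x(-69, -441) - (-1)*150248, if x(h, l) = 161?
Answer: 150409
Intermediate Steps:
x(-69, -441) - (-1)*150248 = 161 - (-1)*150248 = 161 - 1*(-150248) = 161 + 150248 = 150409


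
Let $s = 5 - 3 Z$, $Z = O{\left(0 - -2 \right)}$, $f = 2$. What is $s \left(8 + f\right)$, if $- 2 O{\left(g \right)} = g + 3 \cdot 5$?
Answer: $305$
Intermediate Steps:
$O{\left(g \right)} = - \frac{15}{2} - \frac{g}{2}$ ($O{\left(g \right)} = - \frac{g + 3 \cdot 5}{2} = - \frac{g + 15}{2} = - \frac{15 + g}{2} = - \frac{15}{2} - \frac{g}{2}$)
$Z = - \frac{17}{2}$ ($Z = - \frac{15}{2} - \frac{0 - -2}{2} = - \frac{15}{2} - \frac{0 + 2}{2} = - \frac{15}{2} - 1 = - \frac{17}{2} \approx -8.5$)
$s = \frac{61}{2}$ ($s = 5 - - \frac{51}{2} = 5 + \frac{51}{2} = \frac{61}{2} \approx 30.5$)
$s \left(8 + f\right) = \frac{61 \left(8 + 2\right)}{2} = \frac{61}{2} \cdot 10 = 305$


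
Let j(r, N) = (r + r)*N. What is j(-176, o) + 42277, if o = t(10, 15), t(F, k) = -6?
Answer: 44389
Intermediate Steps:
o = -6
j(r, N) = 2*N*r (j(r, N) = (2*r)*N = 2*N*r)
j(-176, o) + 42277 = 2*(-6)*(-176) + 42277 = 2112 + 42277 = 44389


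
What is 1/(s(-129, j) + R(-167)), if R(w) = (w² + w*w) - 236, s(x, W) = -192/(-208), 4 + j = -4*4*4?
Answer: 13/722058 ≈ 1.8004e-5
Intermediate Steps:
j = -68 (j = -4 - 4*4*4 = -4 - 16*4 = -4 - 64 = -68)
s(x, W) = 12/13 (s(x, W) = -192*(-1/208) = 12/13)
R(w) = -236 + 2*w² (R(w) = (w² + w²) - 236 = 2*w² - 236 = -236 + 2*w²)
1/(s(-129, j) + R(-167)) = 1/(12/13 + (-236 + 2*(-167)²)) = 1/(12/13 + (-236 + 2*27889)) = 1/(12/13 + (-236 + 55778)) = 1/(12/13 + 55542) = 1/(722058/13) = 13/722058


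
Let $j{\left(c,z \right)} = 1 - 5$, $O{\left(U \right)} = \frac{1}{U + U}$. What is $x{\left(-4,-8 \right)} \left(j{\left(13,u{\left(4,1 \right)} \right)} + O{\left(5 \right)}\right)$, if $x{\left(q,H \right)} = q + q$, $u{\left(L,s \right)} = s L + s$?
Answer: $\frac{156}{5} \approx 31.2$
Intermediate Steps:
$u{\left(L,s \right)} = s + L s$ ($u{\left(L,s \right)} = L s + s = s + L s$)
$O{\left(U \right)} = \frac{1}{2 U}$
$x{\left(q,H \right)} = 2 q$
$j{\left(c,z \right)} = -4$
$x{\left(-4,-8 \right)} \left(j{\left(13,u{\left(4,1 \right)} \right)} + O{\left(5 \right)}\right) = 2 \left(-4\right) \left(-4 + \frac{1}{2 \cdot 5}\right) = - 8 \left(-4 + \frac{1}{2} \cdot \frac{1}{5}\right) = - 8 \left(-4 + \frac{1}{10}\right) = \left(-8\right) \left(- \frac{39}{10}\right) = \frac{156}{5}$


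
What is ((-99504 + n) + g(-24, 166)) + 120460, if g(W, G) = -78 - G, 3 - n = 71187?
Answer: -50472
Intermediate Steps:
n = -71184 (n = 3 - 1*71187 = 3 - 71187 = -71184)
((-99504 + n) + g(-24, 166)) + 120460 = ((-99504 - 71184) + (-78 - 1*166)) + 120460 = (-170688 + (-78 - 166)) + 120460 = (-170688 - 244) + 120460 = -170932 + 120460 = -50472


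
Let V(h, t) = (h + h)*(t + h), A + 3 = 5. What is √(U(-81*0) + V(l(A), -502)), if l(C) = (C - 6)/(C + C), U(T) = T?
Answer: √1006 ≈ 31.717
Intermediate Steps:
A = 2 (A = -3 + 5 = 2)
l(C) = (-6 + C)/(2*C) (l(C) = (-6 + C)/((2*C)) = (-6 + C)*(1/(2*C)) = (-6 + C)/(2*C))
V(h, t) = 2*h*(h + t) (V(h, t) = (2*h)*(h + t) = 2*h*(h + t))
√(U(-81*0) + V(l(A), -502)) = √(-81*0 + 2*((½)*(-6 + 2)/2)*((½)*(-6 + 2)/2 - 502)) = √(0 + 2*((½)*(½)*(-4))*((½)*(½)*(-4) - 502)) = √(0 + 2*(-1)*(-1 - 502)) = √(0 + 2*(-1)*(-503)) = √(0 + 1006) = √1006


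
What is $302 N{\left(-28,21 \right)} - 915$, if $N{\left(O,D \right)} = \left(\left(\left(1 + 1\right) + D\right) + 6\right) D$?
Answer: $183003$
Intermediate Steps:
$N{\left(O,D \right)} = D \left(8 + D\right)$ ($N{\left(O,D \right)} = \left(\left(2 + D\right) + 6\right) D = \left(8 + D\right) D = D \left(8 + D\right)$)
$302 N{\left(-28,21 \right)} - 915 = 302 \cdot 21 \left(8 + 21\right) - 915 = 302 \cdot 21 \cdot 29 - 915 = 302 \cdot 609 - 915 = 183918 - 915 = 183003$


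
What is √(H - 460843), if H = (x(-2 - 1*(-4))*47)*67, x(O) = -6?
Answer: I*√479737 ≈ 692.63*I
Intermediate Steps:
H = -18894 (H = -6*47*67 = -282*67 = -18894)
√(H - 460843) = √(-18894 - 460843) = √(-479737) = I*√479737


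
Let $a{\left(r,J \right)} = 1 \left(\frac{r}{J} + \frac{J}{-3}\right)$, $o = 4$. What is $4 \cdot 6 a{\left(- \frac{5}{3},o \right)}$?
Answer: $-42$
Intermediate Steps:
$a{\left(r,J \right)} = - \frac{J}{3} + \frac{r}{J}$ ($a{\left(r,J \right)} = 1 \left(\frac{r}{J} + J \left(- \frac{1}{3}\right)\right) = 1 \left(\frac{r}{J} - \frac{J}{3}\right) = 1 \left(- \frac{J}{3} + \frac{r}{J}\right) = - \frac{J}{3} + \frac{r}{J}$)
$4 \cdot 6 a{\left(- \frac{5}{3},o \right)} = 4 \cdot 6 \left(\left(- \frac{1}{3}\right) 4 + \frac{\left(-5\right) \frac{1}{3}}{4}\right) = 24 \left(- \frac{4}{3} + \left(-5\right) \frac{1}{3} \cdot \frac{1}{4}\right) = 24 \left(- \frac{4}{3} - \frac{5}{12}\right) = 24 \left(- \frac{7}{4}\right) = -42$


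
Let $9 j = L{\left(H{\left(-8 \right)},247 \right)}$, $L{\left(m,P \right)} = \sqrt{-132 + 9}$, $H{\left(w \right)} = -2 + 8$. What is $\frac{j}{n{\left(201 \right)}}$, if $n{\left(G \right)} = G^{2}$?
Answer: $\frac{i \sqrt{123}}{363609} \approx 3.0501 \cdot 10^{-5} i$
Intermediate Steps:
$H{\left(w \right)} = 6$
$L{\left(m,P \right)} = i \sqrt{123}$ ($L{\left(m,P \right)} = \sqrt{-123} = i \sqrt{123}$)
$j = \frac{i \sqrt{123}}{9} \approx 1.2323 i$
$\frac{j}{n{\left(201 \right)}} = \frac{\frac{1}{9} i \sqrt{123}}{201^{2}} = \frac{\frac{1}{9} i \sqrt{123}}{40401} = \frac{i \sqrt{123}}{9} \cdot \frac{1}{40401} = \frac{i \sqrt{123}}{363609}$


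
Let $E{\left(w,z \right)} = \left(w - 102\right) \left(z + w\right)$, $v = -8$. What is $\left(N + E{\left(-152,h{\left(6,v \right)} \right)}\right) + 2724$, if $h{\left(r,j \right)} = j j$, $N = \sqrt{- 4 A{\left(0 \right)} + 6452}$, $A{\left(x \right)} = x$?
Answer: $25076 + 2 \sqrt{1613} \approx 25156.0$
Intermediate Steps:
$N = 2 \sqrt{1613}$ ($N = \sqrt{\left(-4\right) 0 + 6452} = \sqrt{0 + 6452} = \sqrt{6452} = 2 \sqrt{1613} \approx 80.324$)
$h{\left(r,j \right)} = j^{2}$
$E{\left(w,z \right)} = \left(-102 + w\right) \left(w + z\right)$
$\left(N + E{\left(-152,h{\left(6,v \right)} \right)}\right) + 2724 = \left(2 \sqrt{1613} - \left(-15504 - 23104 + 16256\right)\right) + 2724 = \left(2 \sqrt{1613} + \left(23104 + 15504 - 6528 - 9728\right)\right) + 2724 = \left(2 \sqrt{1613} + 22352\right) + 2724 = \left(22352 + 2 \sqrt{1613}\right) + 2724 = 25076 + 2 \sqrt{1613}$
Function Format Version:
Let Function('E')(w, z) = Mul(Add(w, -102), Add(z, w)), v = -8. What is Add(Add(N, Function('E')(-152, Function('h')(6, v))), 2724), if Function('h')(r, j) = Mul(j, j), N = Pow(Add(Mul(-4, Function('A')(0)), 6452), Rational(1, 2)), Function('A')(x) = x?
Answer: Add(25076, Mul(2, Pow(1613, Rational(1, 2)))) ≈ 25156.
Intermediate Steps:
N = Mul(2, Pow(1613, Rational(1, 2))) (N = Pow(Add(Mul(-4, 0), 6452), Rational(1, 2)) = Pow(Add(0, 6452), Rational(1, 2)) = Pow(6452, Rational(1, 2)) = Mul(2, Pow(1613, Rational(1, 2))) ≈ 80.324)
Function('h')(r, j) = Pow(j, 2)
Function('E')(w, z) = Mul(Add(-102, w), Add(w, z))
Add(Add(N, Function('E')(-152, Function('h')(6, v))), 2724) = Add(Add(Mul(2, Pow(1613, Rational(1, 2))), Add(Pow(-152, 2), Mul(-102, -152), Mul(-102, Pow(-8, 2)), Mul(-152, Pow(-8, 2)))), 2724) = Add(Add(Mul(2, Pow(1613, Rational(1, 2))), Add(23104, 15504, Mul(-102, 64), Mul(-152, 64))), 2724) = Add(Add(Mul(2, Pow(1613, Rational(1, 2))), Add(23104, 15504, -6528, -9728)), 2724) = Add(Add(Mul(2, Pow(1613, Rational(1, 2))), 22352), 2724) = Add(Add(22352, Mul(2, Pow(1613, Rational(1, 2)))), 2724) = Add(25076, Mul(2, Pow(1613, Rational(1, 2))))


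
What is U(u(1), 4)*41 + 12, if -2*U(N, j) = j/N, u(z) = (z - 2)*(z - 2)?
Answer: -70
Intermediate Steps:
u(z) = (-2 + z)**2 (u(z) = (-2 + z)*(-2 + z) = (-2 + z)**2)
U(N, j) = -j/(2*N)
U(u(1), 4)*41 + 12 = -1/2*4/(-2 + 1)**2*41 + 12 = -1/2*4/(-1)**2*41 + 12 = -1/2*4/1*41 + 12 = -1/2*4*1*41 + 12 = -2*41 + 12 = -82 + 12 = -70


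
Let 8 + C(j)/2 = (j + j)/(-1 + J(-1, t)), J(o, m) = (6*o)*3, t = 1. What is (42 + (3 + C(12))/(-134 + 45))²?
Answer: 5086114489/2859481 ≈ 1778.7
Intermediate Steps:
J(o, m) = 18*o
C(j) = -16 - 4*j/19 (C(j) = -16 + 2*((j + j)/(-1 + 18*(-1))) = -16 + 2*((2*j)/(-1 - 18)) = -16 + 2*((2*j)/(-19)) = -16 + 2*((2*j)*(-1/19)) = -16 + 2*(-2*j/19) = -16 - 4*j/19)
(42 + (3 + C(12))/(-134 + 45))² = (42 + (3 + (-16 - 4/19*12))/(-134 + 45))² = (42 + (3 + (-16 - 48/19))/(-89))² = (42 + (3 - 352/19)*(-1/89))² = (42 - 295/19*(-1/89))² = (42 + 295/1691)² = (71317/1691)² = 5086114489/2859481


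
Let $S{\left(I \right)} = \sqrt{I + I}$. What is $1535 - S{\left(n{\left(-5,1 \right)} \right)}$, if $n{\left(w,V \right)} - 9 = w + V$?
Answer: $1535 - \sqrt{10} \approx 1531.8$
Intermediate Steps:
$n{\left(w,V \right)} = 9 + V + w$ ($n{\left(w,V \right)} = 9 + \left(w + V\right) = 9 + \left(V + w\right) = 9 + V + w$)
$S{\left(I \right)} = \sqrt{2} \sqrt{I}$ ($S{\left(I \right)} = \sqrt{2 I} = \sqrt{2} \sqrt{I}$)
$1535 - S{\left(n{\left(-5,1 \right)} \right)} = 1535 - \sqrt{2} \sqrt{9 + 1 - 5} = 1535 - \sqrt{2} \sqrt{5} = 1535 - \sqrt{10}$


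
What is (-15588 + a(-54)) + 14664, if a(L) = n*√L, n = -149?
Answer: -924 - 447*I*√6 ≈ -924.0 - 1094.9*I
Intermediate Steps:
a(L) = -149*√L
(-15588 + a(-54)) + 14664 = (-15588 - 447*I*√6) + 14664 = -924 - 447*I*√6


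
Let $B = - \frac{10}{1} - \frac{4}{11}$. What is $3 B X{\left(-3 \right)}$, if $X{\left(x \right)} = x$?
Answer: $\frac{1026}{11} \approx 93.273$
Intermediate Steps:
$B = - \frac{114}{11}$ ($B = \left(-10\right) 1 - \frac{4}{11} = -10 - \frac{4}{11} = - \frac{114}{11} \approx -10.364$)
$3 B X{\left(-3 \right)} = 3 \left(- \frac{114}{11}\right) \left(-3\right) = \left(- \frac{342}{11}\right) \left(-3\right) = \frac{1026}{11}$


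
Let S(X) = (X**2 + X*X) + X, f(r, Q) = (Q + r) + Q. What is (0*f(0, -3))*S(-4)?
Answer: 0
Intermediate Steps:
f(r, Q) = r + 2*Q
S(X) = X + 2*X**2 (S(X) = (X**2 + X**2) + X = 2*X**2 + X = X + 2*X**2)
(0*f(0, -3))*S(-4) = (0*(0 + 2*(-3)))*(-4*(1 + 2*(-4))) = (0*(0 - 6))*(-4*(1 - 8)) = (0*(-6))*(-4*(-7)) = 0*28 = 0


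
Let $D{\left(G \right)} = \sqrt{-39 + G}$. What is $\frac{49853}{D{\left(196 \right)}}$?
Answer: $\frac{49853 \sqrt{157}}{157} \approx 3978.7$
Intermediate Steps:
$\frac{49853}{D{\left(196 \right)}} = \frac{49853}{\sqrt{-39 + 196}} = \frac{49853}{\sqrt{157}} = 49853 \frac{\sqrt{157}}{157} = \frac{49853 \sqrt{157}}{157}$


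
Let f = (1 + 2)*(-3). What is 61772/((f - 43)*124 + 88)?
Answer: -15443/1590 ≈ -9.7126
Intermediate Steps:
f = -9 (f = 3*(-3) = -9)
61772/((f - 43)*124 + 88) = 61772/((-9 - 43)*124 + 88) = 61772/(-52*124 + 88) = 61772/(-6448 + 88) = 61772/(-6360) = 61772*(-1/6360) = -15443/1590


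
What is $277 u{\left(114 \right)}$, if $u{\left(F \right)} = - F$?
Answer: $-31578$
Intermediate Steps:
$277 u{\left(114 \right)} = 277 \left(\left(-1\right) 114\right) = 277 \left(-114\right) = -31578$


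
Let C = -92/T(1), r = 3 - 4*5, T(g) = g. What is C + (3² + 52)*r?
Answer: -1129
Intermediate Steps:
r = -17 (r = 3 - 20 = -17)
C = -92 (C = -92/1 = -92*1 = -92)
C + (3² + 52)*r = -92 + (3² + 52)*(-17) = -92 + (9 + 52)*(-17) = -92 + 61*(-17) = -92 - 1037 = -1129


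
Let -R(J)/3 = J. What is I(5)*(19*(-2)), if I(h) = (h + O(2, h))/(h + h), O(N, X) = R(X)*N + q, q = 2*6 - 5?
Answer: 342/5 ≈ 68.400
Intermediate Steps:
q = 7 (q = 12 - 5 = 7)
R(J) = -3*J
O(N, X) = 7 - 3*N*X (O(N, X) = (-3*X)*N + 7 = -3*N*X + 7 = 7 - 3*N*X)
I(h) = (7 - 5*h)/(2*h) (I(h) = (h + (7 - 3*2*h))/(h + h) = (h + (7 - 6*h))/((2*h)) = (7 - 5*h)*(1/(2*h)) = (7 - 5*h)/(2*h))
I(5)*(19*(-2)) = ((½)*(7 - 5*5)/5)*(19*(-2)) = ((½)*(⅕)*(7 - 25))*(-38) = ((½)*(⅕)*(-18))*(-38) = -9/5*(-38) = 342/5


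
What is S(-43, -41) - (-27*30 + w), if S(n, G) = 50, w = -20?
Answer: 880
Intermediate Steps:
S(-43, -41) - (-27*30 + w) = 50 - (-27*30 - 20) = 50 - (-810 - 20) = 50 - 1*(-830) = 50 + 830 = 880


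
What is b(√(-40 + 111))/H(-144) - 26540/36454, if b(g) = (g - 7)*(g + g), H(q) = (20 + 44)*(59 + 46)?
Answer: -43293083/61242720 - √71/480 ≈ -0.72446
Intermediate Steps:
H(q) = 6720 (H(q) = 64*105 = 6720)
b(g) = 2*g*(-7 + g) (b(g) = (-7 + g)*(2*g) = 2*g*(-7 + g))
b(√(-40 + 111))/H(-144) - 26540/36454 = (2*√(-40 + 111)*(-7 + √(-40 + 111)))/6720 - 26540/36454 = (2*√71*(-7 + √71))*(1/6720) - 26540*1/36454 = √71*(-7 + √71)/3360 - 13270/18227 = -13270/18227 + √71*(-7 + √71)/3360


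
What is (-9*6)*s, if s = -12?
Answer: 648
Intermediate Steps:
(-9*6)*s = -9*6*(-12) = -54*(-12) = 648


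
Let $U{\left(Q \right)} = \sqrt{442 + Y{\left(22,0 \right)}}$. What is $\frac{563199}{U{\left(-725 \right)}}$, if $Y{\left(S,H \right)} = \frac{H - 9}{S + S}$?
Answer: $\frac{160914 \sqrt{213829}}{2777} \approx 26795.0$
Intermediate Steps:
$Y{\left(S,H \right)} = \frac{-9 + H}{2 S}$
$U{\left(Q \right)} = \frac{\sqrt{213829}}{22}$ ($U{\left(Q \right)} = \sqrt{442 + \frac{-9 + 0}{2 \cdot 22}} = \sqrt{442 + \frac{1}{2} \cdot \frac{1}{22} \left(-9\right)} = \sqrt{442 - \frac{9}{44}} = \sqrt{\frac{19439}{44}} = \frac{\sqrt{213829}}{22}$)
$\frac{563199}{U{\left(-725 \right)}} = \frac{563199}{\frac{1}{22} \sqrt{213829}} = 563199 \frac{2 \sqrt{213829}}{19439} = \frac{160914 \sqrt{213829}}{2777}$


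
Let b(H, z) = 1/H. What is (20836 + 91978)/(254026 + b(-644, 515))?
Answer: 72652216/163592743 ≈ 0.44410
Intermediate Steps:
(20836 + 91978)/(254026 + b(-644, 515)) = (20836 + 91978)/(254026 + 1/(-644)) = 112814/(254026 - 1/644) = 112814/(163592743/644) = 112814*(644/163592743) = 72652216/163592743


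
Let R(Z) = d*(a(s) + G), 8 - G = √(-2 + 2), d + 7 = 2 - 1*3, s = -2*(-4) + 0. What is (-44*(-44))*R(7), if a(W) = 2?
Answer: -154880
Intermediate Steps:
s = 8 (s = 8 + 0 = 8)
d = -8 (d = -7 + (2 - 1*3) = -7 + (2 - 3) = -7 - 1 = -8)
G = 8 (G = 8 - √(-2 + 2) = 8 - √0 = 8 - 1*0 = 8 + 0 = 8)
R(Z) = -80 (R(Z) = -8*(2 + 8) = -8*10 = -80)
(-44*(-44))*R(7) = -44*(-44)*(-80) = 1936*(-80) = -154880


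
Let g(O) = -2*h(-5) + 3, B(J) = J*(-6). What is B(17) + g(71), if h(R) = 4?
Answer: -107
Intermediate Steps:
B(J) = -6*J
g(O) = -5 (g(O) = -2*4 + 3 = -8 + 3 = -5)
B(17) + g(71) = -6*17 - 5 = -102 - 5 = -107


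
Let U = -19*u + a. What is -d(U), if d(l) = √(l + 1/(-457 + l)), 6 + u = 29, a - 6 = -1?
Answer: -I*√341419561/889 ≈ -20.785*I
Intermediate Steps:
a = 5 (a = 6 - 1 = 5)
u = 23 (u = -6 + 29 = 23)
U = -432 (U = -19*23 + 5 = -437 + 5 = -432)
-d(U) = -√((1 - 432*(-457 - 432))/(-457 - 432)) = -√((1 - 432*(-889))/(-889)) = -√(-(1 + 384048)/889) = -√(-1/889*384049) = -√(-384049/889) = -I*√341419561/889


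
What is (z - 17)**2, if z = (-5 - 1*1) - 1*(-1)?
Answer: 484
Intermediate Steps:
z = -5 (z = (-5 - 1) + 1 = -6 + 1 = -5)
(z - 17)**2 = (-5 - 17)**2 = (-22)**2 = 484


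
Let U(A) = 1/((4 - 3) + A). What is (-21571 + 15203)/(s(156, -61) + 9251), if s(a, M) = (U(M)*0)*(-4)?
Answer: -6368/9251 ≈ -0.68836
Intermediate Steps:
U(A) = 1/(1 + A)
s(a, M) = 0 (s(a, M) = (0/(1 + M))*(-4) = 0*(-4) = 0)
(-21571 + 15203)/(s(156, -61) + 9251) = (-21571 + 15203)/(0 + 9251) = -6368/9251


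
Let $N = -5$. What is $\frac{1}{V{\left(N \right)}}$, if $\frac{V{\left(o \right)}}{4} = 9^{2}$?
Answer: $\frac{1}{324} \approx 0.0030864$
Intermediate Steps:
$V{\left(o \right)} = 324$ ($V{\left(o \right)} = 4 \cdot 9^{2} = 4 \cdot 81 = 324$)
$\frac{1}{V{\left(N \right)}} = \frac{1}{324}$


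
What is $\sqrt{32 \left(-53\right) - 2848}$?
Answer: $8 i \sqrt{71} \approx 67.409 i$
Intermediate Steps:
$\sqrt{32 \left(-53\right) - 2848} = \sqrt{-1696 - 2848} = \sqrt{-4544} = 8 i \sqrt{71}$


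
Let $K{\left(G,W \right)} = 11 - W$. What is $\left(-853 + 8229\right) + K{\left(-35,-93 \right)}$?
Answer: $7480$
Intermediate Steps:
$\left(-853 + 8229\right) + K{\left(-35,-93 \right)} = \left(-853 + 8229\right) + \left(11 - -93\right) = 7376 + \left(11 + 93\right) = 7376 + 104 = 7480$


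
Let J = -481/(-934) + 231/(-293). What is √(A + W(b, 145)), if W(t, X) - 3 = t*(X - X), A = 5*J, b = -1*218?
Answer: √122294348222/273662 ≈ 1.2779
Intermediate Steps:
b = -218
J = -74821/273662 (J = -481*(-1/934) + 231*(-1/293) = 481/934 - 231/293 = -74821/273662 ≈ -0.27341)
A = -374105/273662 (A = 5*(-74821/273662) = -374105/273662 ≈ -1.3670)
W(t, X) = 3 (W(t, X) = 3 + t*(X - X) = 3 + t*0 = 3 + 0 = 3)
√(A + W(b, 145)) = √(-374105/273662 + 3) = √(446881/273662) = √122294348222/273662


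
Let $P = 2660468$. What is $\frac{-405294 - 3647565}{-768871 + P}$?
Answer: $- \frac{4052859}{1891597} \approx -2.1426$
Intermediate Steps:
$\frac{-405294 - 3647565}{-768871 + P} = \frac{-405294 - 3647565}{-768871 + 2660468} = - \frac{4052859}{1891597}$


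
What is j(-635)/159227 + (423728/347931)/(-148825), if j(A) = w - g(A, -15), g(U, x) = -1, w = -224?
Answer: -11614594267981/8244906389579025 ≈ -0.0014087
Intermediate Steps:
j(A) = -223 (j(A) = -224 - 1*(-1) = -224 + 1 = -223)
j(-635)/159227 + (423728/347931)/(-148825) = -223/159227 + (423728/347931)/(-148825) = -223*1/159227 + (423728*(1/347931))*(-1/148825) = -223/159227 + (423728/347931)*(-1/148825) = -223/159227 - 423728/51780831075 = -11614594267981/8244906389579025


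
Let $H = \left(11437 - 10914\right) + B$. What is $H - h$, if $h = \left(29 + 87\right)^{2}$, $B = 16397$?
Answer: $3464$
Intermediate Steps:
$h = 13456$ ($h = 116^{2} = 13456$)
$H = 16920$ ($H = \left(11437 - 10914\right) + 16397 = 523 + 16397 = 16920$)
$H - h = 16920 - 13456 = 3464$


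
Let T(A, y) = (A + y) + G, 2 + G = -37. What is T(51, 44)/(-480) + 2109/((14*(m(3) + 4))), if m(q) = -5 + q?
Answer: 15793/210 ≈ 75.205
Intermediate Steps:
G = -39 (G = -2 - 37 = -39)
T(A, y) = -39 + A + y (T(A, y) = (A + y) - 39 = -39 + A + y)
T(51, 44)/(-480) + 2109/((14*(m(3) + 4))) = (-39 + 51 + 44)/(-480) + 2109/((14*((-5 + 3) + 4))) = 56*(-1/480) + 2109/((14*(-2 + 4))) = -7/60 + 2109/((14*2)) = -7/60 + 2109/28 = 15793/210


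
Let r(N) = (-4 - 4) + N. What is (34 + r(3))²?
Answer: 841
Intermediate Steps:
r(N) = -8 + N
(34 + r(3))² = (34 + (-8 + 3))² = (34 - 5)² = 29² = 841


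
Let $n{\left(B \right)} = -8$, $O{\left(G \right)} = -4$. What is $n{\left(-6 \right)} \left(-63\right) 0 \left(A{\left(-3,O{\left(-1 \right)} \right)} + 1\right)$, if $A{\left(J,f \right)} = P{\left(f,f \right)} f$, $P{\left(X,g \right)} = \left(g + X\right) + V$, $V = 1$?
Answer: $0$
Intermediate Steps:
$P{\left(X,g \right)} = 1 + X + g$ ($P{\left(X,g \right)} = \left(g + X\right) + 1 = \left(X + g\right) + 1 = 1 + X + g$)
$A{\left(J,f \right)} = f \left(1 + 2 f\right)$ ($A{\left(J,f \right)} = \left(1 + f + f\right) f = \left(1 + 2 f\right) f = f \left(1 + 2 f\right)$)
$n{\left(-6 \right)} \left(-63\right) 0 \left(A{\left(-3,O{\left(-1 \right)} \right)} + 1\right) = \left(-8\right) \left(-63\right) 0 \left(- 4 \left(1 + 2 \left(-4\right)\right) + 1\right) = 504 \cdot 0 \left(- 4 \left(1 - 8\right) + 1\right) = 504 \cdot 0 \left(\left(-4\right) \left(-7\right) + 1\right) = 504 \cdot 0 \left(28 + 1\right) = 504 \cdot 0 \cdot 29 = 504 \cdot 0 = 0$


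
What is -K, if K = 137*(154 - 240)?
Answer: 11782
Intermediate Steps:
K = -11782 (K = 137*(-86) = -11782)
-K = -1*(-11782) = 11782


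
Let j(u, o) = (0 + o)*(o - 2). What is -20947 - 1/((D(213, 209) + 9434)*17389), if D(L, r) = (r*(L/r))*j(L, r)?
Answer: -3359982864856500/160404013217 ≈ -20947.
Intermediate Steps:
j(u, o) = o*(-2 + o)
D(L, r) = L*r*(-2 + r) (D(L, r) = (r*(L/r))*(r*(-2 + r)) = L*(r*(-2 + r)) = L*r*(-2 + r))
-20947 - 1/((D(213, 209) + 9434)*17389) = -20947 - 1/((213*209*(-2 + 209) + 9434)*17389) = -20947 - 1/((213*209*207 + 9434)*17389) = -20947 - 1/((9215019 + 9434)*17389) = -20947 - 1/(9224453*17389) = -20947 - 1*1/160404013217 = -20947 - 1/160404013217 = -3359982864856500/160404013217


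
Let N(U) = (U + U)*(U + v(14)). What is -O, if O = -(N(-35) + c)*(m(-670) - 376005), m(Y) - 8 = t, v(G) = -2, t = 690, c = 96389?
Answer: -37147511553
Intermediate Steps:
m(Y) = 698 (m(Y) = 8 + 690 = 698)
N(U) = 2*U*(-2 + U) (N(U) = (U + U)*(U - 2) = (2*U)*(-2 + U) = 2*U*(-2 + U))
O = 37147511553 (O = -(2*(-35)*(-2 - 35) + 96389)*(698 - 376005) = -(2*(-35)*(-37) + 96389)*(-375307) = -(2590 + 96389)*(-375307) = -98979*(-375307) = -1*(-37147511553) = 37147511553)
-O = -1*37147511553 = -37147511553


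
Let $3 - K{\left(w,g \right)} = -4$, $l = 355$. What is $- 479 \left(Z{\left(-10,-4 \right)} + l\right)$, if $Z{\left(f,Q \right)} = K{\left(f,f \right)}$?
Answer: $-173398$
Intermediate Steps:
$K{\left(w,g \right)} = 7$ ($K{\left(w,g \right)} = 3 - -4 = 3 + 4 = 7$)
$Z{\left(f,Q \right)} = 7$
$- 479 \left(Z{\left(-10,-4 \right)} + l\right) = - 479 \left(7 + 355\right) = \left(-479\right) 362 = -173398$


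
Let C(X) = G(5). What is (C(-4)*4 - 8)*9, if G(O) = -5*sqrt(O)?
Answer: -72 - 180*sqrt(5) ≈ -474.49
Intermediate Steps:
C(X) = -5*sqrt(5)
(C(-4)*4 - 8)*9 = (-5*sqrt(5)*4 - 8)*9 = (-20*sqrt(5) - 8)*9 = (-8 - 20*sqrt(5))*9 = -72 - 180*sqrt(5)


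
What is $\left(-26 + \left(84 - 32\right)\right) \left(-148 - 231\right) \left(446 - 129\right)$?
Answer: $-3123718$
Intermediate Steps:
$\left(-26 + \left(84 - 32\right)\right) \left(-148 - 231\right) \left(446 - 129\right) = \left(-26 + \left(84 - 32\right)\right) \left(-379\right) 317 = \left(-26 + 52\right) \left(-379\right) 317 = 26 \left(-379\right) 317 = \left(-9854\right) 317 = -3123718$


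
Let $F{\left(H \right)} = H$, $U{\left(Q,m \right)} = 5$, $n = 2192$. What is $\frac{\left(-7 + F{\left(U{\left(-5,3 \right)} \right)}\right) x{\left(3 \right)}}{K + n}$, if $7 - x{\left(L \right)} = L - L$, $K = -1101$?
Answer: $- \frac{14}{1091} \approx -0.012832$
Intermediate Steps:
$x{\left(L \right)} = 7$ ($x{\left(L \right)} = 7 - \left(L - L\right) = 7 - 0 = 7 + 0 = 7$)
$\frac{\left(-7 + F{\left(U{\left(-5,3 \right)} \right)}\right) x{\left(3 \right)}}{K + n} = \frac{\left(-7 + 5\right) 7}{-1101 + 2192} = \frac{\left(-2\right) 7}{1091} = \frac{1}{1091} \left(-14\right) = - \frac{14}{1091}$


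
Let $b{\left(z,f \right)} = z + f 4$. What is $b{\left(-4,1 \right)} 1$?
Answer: $0$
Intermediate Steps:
$b{\left(z,f \right)} = z + 4 f$
$b{\left(-4,1 \right)} 1 = \left(-4 + 4 \cdot 1\right) 1 = \left(-4 + 4\right) 1 = 0 \cdot 1 = 0$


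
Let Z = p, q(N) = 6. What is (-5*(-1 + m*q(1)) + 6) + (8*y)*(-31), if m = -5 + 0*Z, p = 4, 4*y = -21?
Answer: 1463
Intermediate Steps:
y = -21/4 (y = (¼)*(-21) = -21/4 ≈ -5.2500)
Z = 4
m = -5 (m = -5 + 0*4 = -5 + 0 = -5)
(-5*(-1 + m*q(1)) + 6) + (8*y)*(-31) = (-5*(-1 - 5*6) + 6) + (8*(-21/4))*(-31) = (-5*(-1 - 30) + 6) - 42*(-31) = (-5*(-31) + 6) + 1302 = (155 + 6) + 1302 = 161 + 1302 = 1463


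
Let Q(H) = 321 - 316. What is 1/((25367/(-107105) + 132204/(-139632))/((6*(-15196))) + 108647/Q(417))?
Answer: 37876752721760/823039111083927143 ≈ 4.6021e-5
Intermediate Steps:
Q(H) = 5
1/((25367/(-107105) + 132204/(-139632))/((6*(-15196))) + 108647/Q(417)) = 1/((25367/(-107105) + 132204/(-139632))/((6*(-15196))) + 108647/5) = 1/((25367*(-1/107105) + 132204*(-1/139632))/(-91176) + 108647*(1/5)) = 1/((-25367/107105 - 11017/11636)*(-1/91176) + 108647/5) = 1/(-1475146197/1246273780*(-1/91176) + 108647/5) = 1/(491715399/37876752721760 + 108647/5) = 1/(823039111083927143/37876752721760) = 37876752721760/823039111083927143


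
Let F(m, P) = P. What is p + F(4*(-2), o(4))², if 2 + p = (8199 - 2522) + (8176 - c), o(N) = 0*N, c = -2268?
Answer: 16119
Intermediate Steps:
o(N) = 0
p = 16119 (p = -2 + ((8199 - 2522) + (8176 - 1*(-2268))) = -2 + (5677 + (8176 + 2268)) = -2 + (5677 + 10444) = -2 + 16121 = 16119)
p + F(4*(-2), o(4))² = 16119 + 0² = 16119 + 0 = 16119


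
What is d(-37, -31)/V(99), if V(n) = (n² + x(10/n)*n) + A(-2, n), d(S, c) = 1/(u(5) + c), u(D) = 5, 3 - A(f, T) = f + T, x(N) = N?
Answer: -1/252642 ≈ -3.9582e-6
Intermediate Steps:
A(f, T) = 3 - T - f (A(f, T) = 3 - (f + T) = 3 - (T + f) = 3 + (-T - f) = 3 - T - f)
d(S, c) = 1/(5 + c)
V(n) = 15 + n² - n (V(n) = (n² + (10/n)*n) + (3 - n - 1*(-2)) = (n² + 10) + (3 - n + 2) = (10 + n²) + (5 - n) = 15 + n² - n)
d(-37, -31)/V(99) = 1/((5 - 31)*(15 + 99² - 1*99)) = 1/((-26)*(15 + 9801 - 99)) = -1/26/9717 = -1/26*1/9717 = -1/252642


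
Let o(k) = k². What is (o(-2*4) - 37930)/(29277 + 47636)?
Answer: -37866/76913 ≈ -0.49232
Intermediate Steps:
(o(-2*4) - 37930)/(29277 + 47636) = ((-2*4)² - 37930)/(29277 + 47636) = ((-8)² - 37930)/76913 = (64 - 37930)*(1/76913) = -37866*1/76913 = -37866/76913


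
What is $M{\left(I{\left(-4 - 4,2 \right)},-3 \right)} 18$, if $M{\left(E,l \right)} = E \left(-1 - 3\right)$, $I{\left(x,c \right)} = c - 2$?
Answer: $0$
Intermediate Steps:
$I{\left(x,c \right)} = -2 + c$ ($I{\left(x,c \right)} = c - 2 = -2 + c$)
$M{\left(E,l \right)} = - 4 E$ ($M{\left(E,l \right)} = E \left(-4\right) = - 4 E$)
$M{\left(I{\left(-4 - 4,2 \right)},-3 \right)} 18 = - 4 \left(-2 + 2\right) 18 = \left(-4\right) 0 \cdot 18 = 0 \cdot 18 = 0$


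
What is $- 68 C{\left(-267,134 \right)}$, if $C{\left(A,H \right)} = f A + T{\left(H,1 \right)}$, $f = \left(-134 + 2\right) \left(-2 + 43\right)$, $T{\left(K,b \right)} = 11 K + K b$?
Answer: $-98369616$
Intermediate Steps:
$f = -5412$ ($f = \left(-132\right) 41 = -5412$)
$C{\left(A,H \right)} = - 5412 A + 12 H$ ($C{\left(A,H \right)} = - 5412 A + H \left(11 + 1\right) = - 5412 A + H 12 = - 5412 A + 12 H$)
$- 68 C{\left(-267,134 \right)} = - 68 \left(\left(-5412\right) \left(-267\right) + 12 \cdot 134\right) = - 68 \left(1445004 + 1608\right) = \left(-68\right) 1446612 = -98369616$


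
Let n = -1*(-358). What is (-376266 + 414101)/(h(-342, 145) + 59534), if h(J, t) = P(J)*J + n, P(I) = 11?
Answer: 7567/11226 ≈ 0.67406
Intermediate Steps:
n = 358
h(J, t) = 358 + 11*J (h(J, t) = 11*J + 358 = 358 + 11*J)
(-376266 + 414101)/(h(-342, 145) + 59534) = (-376266 + 414101)/((358 + 11*(-342)) + 59534) = 37835/((358 - 3762) + 59534) = 37835/(-3404 + 59534) = 37835/56130 = 37835*(1/56130) = 7567/11226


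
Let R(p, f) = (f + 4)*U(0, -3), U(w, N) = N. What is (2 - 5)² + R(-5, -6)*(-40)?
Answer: -231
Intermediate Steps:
R(p, f) = -12 - 3*f (R(p, f) = (f + 4)*(-3) = (4 + f)*(-3) = -12 - 3*f)
(2 - 5)² + R(-5, -6)*(-40) = (2 - 5)² + (-12 - 3*(-6))*(-40) = (-3)² + (-12 + 18)*(-40) = 9 + 6*(-40) = 9 - 240 = -231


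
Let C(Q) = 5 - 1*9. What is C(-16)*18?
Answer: -72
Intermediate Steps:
C(Q) = -4 (C(Q) = 5 - 9 = -4)
C(-16)*18 = -4*18 = -72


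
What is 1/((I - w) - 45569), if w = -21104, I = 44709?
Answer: 1/20244 ≈ 4.9397e-5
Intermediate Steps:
1/((I - w) - 45569) = 1/((44709 - 1*(-21104)) - 45569) = 1/((44709 + 21104) - 45569) = 1/(65813 - 45569) = 1/20244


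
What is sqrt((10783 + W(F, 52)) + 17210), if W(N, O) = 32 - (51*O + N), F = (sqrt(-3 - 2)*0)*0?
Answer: sqrt(25373) ≈ 159.29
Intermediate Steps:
F = 0 (F = (sqrt(-5)*0)*0 = ((I*sqrt(5))*0)*0 = 0*0 = 0)
W(N, O) = 32 - N - 51*O (W(N, O) = 32 - (N + 51*O) = 32 + (-N - 51*O) = 32 - N - 51*O)
sqrt((10783 + W(F, 52)) + 17210) = sqrt((10783 + (32 - 1*0 - 51*52)) + 17210) = sqrt((10783 + (32 + 0 - 2652)) + 17210) = sqrt((10783 - 2620) + 17210) = sqrt(8163 + 17210) = sqrt(25373)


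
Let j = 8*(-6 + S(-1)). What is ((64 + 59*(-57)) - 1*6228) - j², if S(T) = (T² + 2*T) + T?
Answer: -13623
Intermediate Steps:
S(T) = T² + 3*T
j = -64 (j = 8*(-6 - (3 - 1)) = 8*(-6 - 1*2) = 8*(-6 - 2) = 8*(-8) = -64)
((64 + 59*(-57)) - 1*6228) - j² = ((64 + 59*(-57)) - 1*6228) - 1*(-64)² = ((64 - 3363) - 6228) - 1*4096 = (-3299 - 6228) - 4096 = -9527 - 4096 = -13623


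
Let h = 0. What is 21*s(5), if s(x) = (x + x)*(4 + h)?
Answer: 840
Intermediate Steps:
s(x) = 8*x (s(x) = (x + x)*(4 + 0) = (2*x)*4 = 8*x)
21*s(5) = 21*(8*5) = 21*40 = 840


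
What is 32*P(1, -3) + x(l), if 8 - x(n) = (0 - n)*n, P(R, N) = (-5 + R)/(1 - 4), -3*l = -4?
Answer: 472/9 ≈ 52.444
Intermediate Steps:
l = 4/3 (l = -⅓*(-4) = 4/3 ≈ 1.3333)
P(R, N) = 5/3 - R/3 (P(R, N) = (-5 + R)/(-3) = (-5 + R)*(-⅓) = 5/3 - R/3)
x(n) = 8 + n² (x(n) = 8 - (0 - n)*n = 8 - (-n)*n = 8 - (-1)*n² = 8 + n²)
32*P(1, -3) + x(l) = 32*(5/3 - ⅓*1) + (8 + (4/3)²) = 32*(5/3 - ⅓) + (8 + 16/9) = 32*(4/3) + 88/9 = 128/3 + 88/9 = 472/9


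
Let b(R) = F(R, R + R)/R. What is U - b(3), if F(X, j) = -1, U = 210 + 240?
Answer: 1351/3 ≈ 450.33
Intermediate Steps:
U = 450
b(R) = -1/R
U - b(3) = 450 - (-1)/3 = 450 - 1*(-⅓) = 450 + ⅓ = 1351/3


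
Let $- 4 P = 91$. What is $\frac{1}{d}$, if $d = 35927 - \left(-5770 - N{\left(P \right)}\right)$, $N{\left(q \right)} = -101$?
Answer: $\frac{1}{41596} \approx 2.4041 \cdot 10^{-5}$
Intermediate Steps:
$P = - \frac{91}{4}$ ($P = \left(- \frac{1}{4}\right) 91 = - \frac{91}{4} \approx -22.75$)
$d = 41596$ ($d = 35927 - \left(4532 - 10201\right) = 35927 + \left(\left(-101 + 10201\right) - 4431\right) = 35927 + \left(10100 - 4431\right) = 35927 + 5669 = 41596$)
$\frac{1}{d} = \frac{1}{41596}$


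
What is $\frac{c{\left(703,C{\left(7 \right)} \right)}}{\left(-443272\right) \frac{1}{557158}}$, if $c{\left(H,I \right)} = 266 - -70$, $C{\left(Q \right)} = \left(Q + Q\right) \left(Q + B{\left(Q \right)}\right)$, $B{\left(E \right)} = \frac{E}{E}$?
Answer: $- \frac{23400636}{55409} \approx -422.33$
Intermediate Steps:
$B{\left(E \right)} = 1$
$C{\left(Q \right)} = 2 Q \left(1 + Q\right)$ ($C{\left(Q \right)} = \left(Q + Q\right) \left(Q + 1\right) = 2 Q \left(1 + Q\right)$)
$c{\left(H,I \right)} = 336$ ($c{\left(H,I \right)} = 266 + 70 = 336$)
$\frac{c{\left(703,C{\left(7 \right)} \right)}}{\left(-443272\right) \frac{1}{557158}} = \frac{336}{\left(-443272\right) \frac{1}{557158}} = \frac{336}{- \frac{221636}{278579}} = 336 \left(- \frac{278579}{221636}\right) = - \frac{23400636}{55409}$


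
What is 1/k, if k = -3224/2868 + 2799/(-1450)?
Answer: -1039650/3175583 ≈ -0.32739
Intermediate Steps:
k = -3175583/1039650 (k = -3224*1/2868 + 2799*(-1/1450) = -806/717 - 2799/1450 = -3175583/1039650 ≈ -3.0545)
1/k = 1/(-3175583/1039650) = -1039650/3175583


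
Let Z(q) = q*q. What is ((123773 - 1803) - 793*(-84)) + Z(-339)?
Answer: 303503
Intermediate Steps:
Z(q) = q²
((123773 - 1803) - 793*(-84)) + Z(-339) = ((123773 - 1803) - 793*(-84)) + (-339)² = (121970 + 66612) + 114921 = 188582 + 114921 = 303503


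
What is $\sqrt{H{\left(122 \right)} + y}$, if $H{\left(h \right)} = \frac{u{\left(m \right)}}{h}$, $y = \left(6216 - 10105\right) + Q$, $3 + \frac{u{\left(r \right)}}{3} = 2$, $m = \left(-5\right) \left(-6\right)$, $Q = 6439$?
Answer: $\frac{\sqrt{37953834}}{122} \approx 50.497$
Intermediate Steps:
$m = 30$
$u{\left(r \right)} = -3$ ($u{\left(r \right)} = -9 + 3 \cdot 2 = -9 + 6 = -3$)
$y = 2550$ ($y = \left(6216 - 10105\right) + 6439 = -3889 + 6439 = 2550$)
$H{\left(h \right)} = - \frac{3}{h}$
$\sqrt{H{\left(122 \right)} + y} = \sqrt{- \frac{3}{122} + 2550} = \sqrt{\frac{311097}{122}} = \frac{\sqrt{37953834}}{122}$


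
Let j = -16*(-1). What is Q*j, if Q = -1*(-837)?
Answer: 13392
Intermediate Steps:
Q = 837
j = 16
Q*j = 837*16 = 13392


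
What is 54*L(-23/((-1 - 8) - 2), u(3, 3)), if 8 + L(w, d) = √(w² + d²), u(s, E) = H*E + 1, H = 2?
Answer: -432 + 54*√6458/11 ≈ -37.497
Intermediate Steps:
u(s, E) = 1 + 2*E (u(s, E) = 2*E + 1 = 1 + 2*E)
L(w, d) = -8 + √(d² + w²) (L(w, d) = -8 + √(w² + d²) = -8 + √(d² + w²))
54*L(-23/((-1 - 8) - 2), u(3, 3)) = 54*(-8 + √((1 + 2*3)² + (-23/((-1 - 8) - 2))²)) = 54*(-8 + √((1 + 6)² + (-23/(-9 - 2))²)) = 54*(-8 + √(7² + (-23/(-11))²)) = 54*(-8 + √(49 + (-23*(-1/11))²)) = 54*(-8 + √(49 + (23/11)²)) = 54*(-8 + √(49 + 529/121)) = 54*(-8 + √(6458/121)) = 54*(-8 + √6458/11) = -432 + 54*√6458/11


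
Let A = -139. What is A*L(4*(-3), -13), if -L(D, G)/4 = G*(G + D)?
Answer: 180700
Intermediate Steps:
L(D, G) = -4*G*(D + G) (L(D, G) = -4*G*(G + D) = -4*G*(D + G))
A*L(4*(-3), -13) = -(-556)*(-13)*(4*(-3) - 13) = -(-556)*(-13)*(-12 - 13) = -(-556)*(-13)*(-25) = -139*(-1300) = 180700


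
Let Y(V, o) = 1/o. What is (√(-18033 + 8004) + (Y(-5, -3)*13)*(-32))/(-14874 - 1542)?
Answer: -13/1539 - I*√10029/16416 ≈ -0.008447 - 0.0061004*I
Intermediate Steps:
(√(-18033 + 8004) + (Y(-5, -3)*13)*(-32))/(-14874 - 1542) = (√(-18033 + 8004) + (13/(-3))*(-32))/(-14874 - 1542) = (√(-10029) - ⅓*13*(-32))/(-16416) = (I*√10029 - 13/3*(-32))*(-1/16416) = (I*√10029 + 416/3)*(-1/16416) = (416/3 + I*√10029)*(-1/16416) = -13/1539 - I*√10029/16416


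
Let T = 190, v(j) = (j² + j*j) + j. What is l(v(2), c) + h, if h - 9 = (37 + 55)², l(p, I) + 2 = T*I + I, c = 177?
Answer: 42278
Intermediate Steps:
v(j) = j + 2*j² (v(j) = (j² + j²) + j = 2*j² + j = j + 2*j²)
l(p, I) = -2 + 191*I (l(p, I) = -2 + (190*I + I) = -2 + 191*I)
h = 8473 (h = 9 + (37 + 55)² = 9 + 92² = 9 + 8464 = 8473)
l(v(2), c) + h = (-2 + 191*177) + 8473 = (-2 + 33807) + 8473 = 33805 + 8473 = 42278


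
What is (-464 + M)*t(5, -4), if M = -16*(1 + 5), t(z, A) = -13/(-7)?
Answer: -1040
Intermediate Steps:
t(z, A) = 13/7 (t(z, A) = -13*(-1/7) = 13/7)
M = -96 (M = -16*6 = -96)
(-464 + M)*t(5, -4) = (-464 - 96)*(13/7) = -560*13/7 = -1040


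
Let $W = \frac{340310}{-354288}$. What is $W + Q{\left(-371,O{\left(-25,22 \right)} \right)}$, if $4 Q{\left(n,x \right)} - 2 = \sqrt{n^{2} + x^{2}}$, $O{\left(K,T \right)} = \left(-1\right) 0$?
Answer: $\frac{16348523}{177144} \approx 92.289$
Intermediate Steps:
$O{\left(K,T \right)} = 0$
$W = - \frac{170155}{177144}$ ($W = 340310 \left(- \frac{1}{354288}\right) = - \frac{170155}{177144} \approx -0.96055$)
$Q{\left(n,x \right)} = \frac{1}{2} + \frac{\sqrt{n^{2} + x^{2}}}{4}$
$W + Q{\left(-371,O{\left(-25,22 \right)} \right)} = - \frac{170155}{177144} + \left(\frac{1}{2} + \frac{\sqrt{\left(-371\right)^{2} + 0^{2}}}{4}\right) = - \frac{170155}{177144} + \left(\frac{1}{2} + \frac{\sqrt{137641 + 0}}{4}\right) = - \frac{170155}{177144} + \left(\frac{1}{2} + \frac{\sqrt{137641}}{4}\right) = - \frac{170155}{177144} + \left(\frac{1}{2} + \frac{1}{4} \cdot 371\right) = - \frac{170155}{177144} + \left(\frac{1}{2} + \frac{371}{4}\right) = - \frac{170155}{177144} + \frac{373}{4} = \frac{16348523}{177144}$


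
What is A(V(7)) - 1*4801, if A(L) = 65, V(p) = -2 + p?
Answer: -4736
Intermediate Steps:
A(V(7)) - 1*4801 = 65 - 1*4801 = 65 - 4801 = -4736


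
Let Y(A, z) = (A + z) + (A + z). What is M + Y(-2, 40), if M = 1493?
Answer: 1569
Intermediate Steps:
Y(A, z) = 2*A + 2*z
M + Y(-2, 40) = 1493 + (2*(-2) + 2*40) = 1493 + (-4 + 80) = 1493 + 76 = 1569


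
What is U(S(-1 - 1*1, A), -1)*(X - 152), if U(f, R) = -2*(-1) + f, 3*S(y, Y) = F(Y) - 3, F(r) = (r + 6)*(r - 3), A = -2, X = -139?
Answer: 1649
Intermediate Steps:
F(r) = (-3 + r)*(6 + r) (F(r) = (6 + r)*(-3 + r) = (-3 + r)*(6 + r))
S(y, Y) = -7 + Y + Y²/3 (S(y, Y) = ((-18 + Y² + 3*Y) - 3)/3 = (-21 + Y² + 3*Y)/3 = -7 + Y + Y²/3)
U(f, R) = 2 + f
U(S(-1 - 1*1, A), -1)*(X - 152) = (2 + (-7 - 2 + (⅓)*(-2)²))*(-139 - 152) = (2 + (-7 - 2 + (⅓)*4))*(-291) = (2 + (-7 - 2 + 4/3))*(-291) = (2 - 23/3)*(-291) = -17/3*(-291) = 1649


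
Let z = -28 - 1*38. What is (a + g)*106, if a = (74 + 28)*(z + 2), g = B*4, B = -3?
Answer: -693240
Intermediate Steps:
z = -66 (z = -28 - 38 = -66)
g = -12 (g = -3*4 = -12)
a = -6528 (a = (74 + 28)*(-66 + 2) = 102*(-64) = -6528)
(a + g)*106 = (-6528 - 12)*106 = -6540*106 = -693240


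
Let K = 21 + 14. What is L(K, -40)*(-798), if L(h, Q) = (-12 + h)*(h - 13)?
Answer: -403788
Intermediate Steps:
K = 35
L(h, Q) = (-13 + h)*(-12 + h) (L(h, Q) = (-12 + h)*(-13 + h) = (-13 + h)*(-12 + h))
L(K, -40)*(-798) = (156 + 35² - 25*35)*(-798) = (156 + 1225 - 875)*(-798) = 506*(-798) = -403788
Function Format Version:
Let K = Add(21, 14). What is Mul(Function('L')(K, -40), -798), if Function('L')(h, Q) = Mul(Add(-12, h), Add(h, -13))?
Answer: -403788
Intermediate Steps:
K = 35
Function('L')(h, Q) = Mul(Add(-13, h), Add(-12, h)) (Function('L')(h, Q) = Mul(Add(-12, h), Add(-13, h)) = Mul(Add(-13, h), Add(-12, h)))
Mul(Function('L')(K, -40), -798) = Mul(Add(156, Pow(35, 2), Mul(-25, 35)), -798) = Mul(Add(156, 1225, -875), -798) = Mul(506, -798) = -403788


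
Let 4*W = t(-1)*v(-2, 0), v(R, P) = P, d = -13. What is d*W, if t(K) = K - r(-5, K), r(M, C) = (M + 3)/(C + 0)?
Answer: 0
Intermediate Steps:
r(M, C) = (3 + M)/C
t(K) = K + 2/K (t(K) = K - (3 - 5)/K = K - (-2)/K = K + 2/K)
W = 0 (W = ((-1 + 2/(-1))*0)/4 = ((-1 + 2*(-1))*0)/4 = ((-1 - 2)*0)/4 = (-3*0)/4 = (¼)*0 = 0)
d*W = -13*0 = 0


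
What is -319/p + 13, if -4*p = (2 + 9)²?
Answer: 259/11 ≈ 23.545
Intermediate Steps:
p = -121/4 (p = -(2 + 9)²/4 = -¼*11² = -¼*121 = -121/4 ≈ -30.250)
-319/p + 13 = -319/(-121/4) + 13 = -319*(-4/121) + 13 = 116/11 + 13 = 259/11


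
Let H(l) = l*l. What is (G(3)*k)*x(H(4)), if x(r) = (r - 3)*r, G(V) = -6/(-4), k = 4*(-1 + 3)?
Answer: 2496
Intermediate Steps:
k = 8 (k = 4*2 = 8)
G(V) = 3/2 (G(V) = -6*(-¼) = 3/2)
H(l) = l²
x(r) = r*(-3 + r) (x(r) = (-3 + r)*r = r*(-3 + r))
(G(3)*k)*x(H(4)) = ((3/2)*8)*(4²*(-3 + 4²)) = 12*(16*(-3 + 16)) = 12*(16*13) = 12*208 = 2496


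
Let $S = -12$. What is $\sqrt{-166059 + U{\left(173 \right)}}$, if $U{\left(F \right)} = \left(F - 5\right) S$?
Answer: $45 i \sqrt{83} \approx 409.97 i$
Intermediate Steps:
$U{\left(F \right)} = 60 - 12 F$ ($U{\left(F \right)} = \left(F - 5\right) \left(-12\right) = \left(-5 + F\right) \left(-12\right) = 60 - 12 F$)
$\sqrt{-166059 + U{\left(173 \right)}} = \sqrt{-166059 + \left(60 - 2076\right)} = \sqrt{-166059 - 2016} = \sqrt{-168075} = 45 i \sqrt{83}$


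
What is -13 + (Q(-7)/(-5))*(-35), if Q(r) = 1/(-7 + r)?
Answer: -27/2 ≈ -13.500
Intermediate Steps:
-13 + (Q(-7)/(-5))*(-35) = -13 + (1/(-7 - 7*(-5)))*(-35) = -13 + (-⅕/(-14))*(-35) = -13 - 1/14*(-⅕)*(-35) = -13 + (1/70)*(-35) = -13 - ½ = -27/2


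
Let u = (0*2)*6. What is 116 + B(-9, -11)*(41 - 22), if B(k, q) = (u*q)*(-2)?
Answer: 116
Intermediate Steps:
u = 0 (u = 0*6 = 0)
B(k, q) = 0 (B(k, q) = (0*q)*(-2) = 0*(-2) = 0)
116 + B(-9, -11)*(41 - 22) = 116 + 0*(41 - 22) = 116 + 0*19 = 116 + 0 = 116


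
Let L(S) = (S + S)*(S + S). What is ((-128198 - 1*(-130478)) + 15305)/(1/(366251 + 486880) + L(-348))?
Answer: 15002308635/413270306497 ≈ 0.036301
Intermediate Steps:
L(S) = 4*S² (L(S) = (2*S)*(2*S) = 4*S²)
((-128198 - 1*(-130478)) + 15305)/(1/(366251 + 486880) + L(-348)) = ((-128198 - 1*(-130478)) + 15305)/(1/(366251 + 486880) + 4*(-348)²) = ((-128198 + 130478) + 15305)/(1/853131 + 4*121104) = (2280 + 15305)/(1/853131 + 484416) = 17585/(413270306497/853131) = 17585*(853131/413270306497) = 15002308635/413270306497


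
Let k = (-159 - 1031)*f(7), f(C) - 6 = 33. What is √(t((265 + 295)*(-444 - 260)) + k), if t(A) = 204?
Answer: 3*I*√5134 ≈ 214.96*I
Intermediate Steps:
f(C) = 39 (f(C) = 6 + 33 = 39)
k = -46410 (k = (-159 - 1031)*39 = -1190*39 = -46410)
√(t((265 + 295)*(-444 - 260)) + k) = √(204 - 46410) = √(-46206) = 3*I*√5134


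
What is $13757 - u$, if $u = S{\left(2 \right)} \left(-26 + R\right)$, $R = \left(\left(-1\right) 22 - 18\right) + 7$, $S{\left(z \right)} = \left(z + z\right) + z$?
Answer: $14111$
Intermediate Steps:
$S{\left(z \right)} = 3 z$ ($S{\left(z \right)} = 2 z + z = 3 z$)
$R = -33$ ($R = \left(-22 - 18\right) + 7 = -40 + 7 = -33$)
$u = -354$ ($u = 3 \cdot 2 \left(-26 - 33\right) = 6 \left(-59\right) = -354$)
$13757 - u = 13757 - -354 = 13757 + 354 = 14111$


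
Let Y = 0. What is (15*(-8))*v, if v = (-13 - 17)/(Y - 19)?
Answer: -3600/19 ≈ -189.47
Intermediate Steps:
v = 30/19 (v = (-13 - 17)/(0 - 19) = -30/(-19) = -30*(-1/19) = 30/19 ≈ 1.5789)
(15*(-8))*v = (15*(-8))*(30/19) = -120*30/19 = -3600/19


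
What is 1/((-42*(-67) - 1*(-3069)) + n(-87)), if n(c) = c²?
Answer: 1/13452 ≈ 7.4338e-5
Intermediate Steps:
1/((-42*(-67) - 1*(-3069)) + n(-87)) = 1/((-42*(-67) - 1*(-3069)) + (-87)²) = 1/((2814 + 3069) + 7569) = 1/(5883 + 7569) = 1/13452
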